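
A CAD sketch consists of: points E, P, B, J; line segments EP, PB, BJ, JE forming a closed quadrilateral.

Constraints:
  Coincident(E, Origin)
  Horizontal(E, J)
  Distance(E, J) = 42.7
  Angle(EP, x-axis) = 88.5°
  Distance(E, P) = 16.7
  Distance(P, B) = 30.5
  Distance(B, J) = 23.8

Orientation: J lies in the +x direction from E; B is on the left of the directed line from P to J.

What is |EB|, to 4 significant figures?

36.94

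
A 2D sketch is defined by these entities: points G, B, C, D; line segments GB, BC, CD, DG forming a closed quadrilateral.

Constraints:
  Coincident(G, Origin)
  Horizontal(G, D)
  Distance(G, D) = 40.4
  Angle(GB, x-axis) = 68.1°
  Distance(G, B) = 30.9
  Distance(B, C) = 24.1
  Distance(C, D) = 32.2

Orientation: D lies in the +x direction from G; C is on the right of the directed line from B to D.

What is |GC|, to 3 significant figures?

9.79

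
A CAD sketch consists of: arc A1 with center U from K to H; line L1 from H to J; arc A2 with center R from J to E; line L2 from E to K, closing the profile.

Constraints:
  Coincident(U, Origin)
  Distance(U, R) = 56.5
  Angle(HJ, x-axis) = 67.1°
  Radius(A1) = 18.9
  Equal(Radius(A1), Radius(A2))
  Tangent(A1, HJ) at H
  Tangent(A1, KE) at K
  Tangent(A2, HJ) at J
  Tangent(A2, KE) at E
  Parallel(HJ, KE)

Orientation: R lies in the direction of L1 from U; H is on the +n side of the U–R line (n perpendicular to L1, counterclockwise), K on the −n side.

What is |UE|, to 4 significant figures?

59.58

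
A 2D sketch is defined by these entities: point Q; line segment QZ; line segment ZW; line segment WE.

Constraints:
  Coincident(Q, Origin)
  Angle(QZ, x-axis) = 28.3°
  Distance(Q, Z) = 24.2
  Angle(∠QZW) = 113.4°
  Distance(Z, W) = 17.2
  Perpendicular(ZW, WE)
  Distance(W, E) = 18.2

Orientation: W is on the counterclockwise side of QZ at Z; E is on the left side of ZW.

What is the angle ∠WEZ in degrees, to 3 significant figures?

43.4°

Q is at the origin; QZ runs at 28.3° with length 24.2, so Z = 24.2·(cos 28.3°, sin 28.3°) = (21.3, 11.5). ∠QZW = 113.4°, so ZW runs at 28.3° + (180° − 113.4°) = 94.9° from the x-axis; with |ZW| = 17.2, W = Z + 17.2·(cos 94.9°, sin 94.9°) = (19.8, 28.6). ZW ⟂ WE; with |WE| = 18.2 on the left of ZW, E = W + 18.2·(-0.996, -0.0854) = (1.70, 27.1). Then cos ∠WEZ = EW·EZ / (|EW||EZ|), giving 43.4°.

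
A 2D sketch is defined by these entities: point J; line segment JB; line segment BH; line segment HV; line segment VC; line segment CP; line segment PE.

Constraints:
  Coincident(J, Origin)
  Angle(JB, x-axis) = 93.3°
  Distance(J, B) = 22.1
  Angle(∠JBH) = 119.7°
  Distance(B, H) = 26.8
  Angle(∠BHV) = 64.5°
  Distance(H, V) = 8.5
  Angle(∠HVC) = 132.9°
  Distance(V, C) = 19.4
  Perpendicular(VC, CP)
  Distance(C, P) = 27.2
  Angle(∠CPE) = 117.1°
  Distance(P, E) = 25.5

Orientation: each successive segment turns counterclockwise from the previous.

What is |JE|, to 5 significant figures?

55.789

J is at the origin; JB runs at 93.3° with length 22.1, so B = (-1.2722, 22.063). ∠JBH = 119.7° gives BH at 153.60° from the x-axis; with |BH| = 26.8, H = (-25.277, 33.980). ∠BHV = 64.5° gives HV at -90.900° from the x-axis; with |HV| = 8.5, V = (-25.411, 25.481). ∠HVC = 132.9° gives VC at -43.800° from the x-axis; with |VC| = 19.4, C = (-11.409, 12.053). VC ⟂ CP, so CP runs at 46.200°; with |CP| = 27.2, P = (7.4177, 31.685). ∠CPE = 117.1° gives PE at 109.10° from the x-axis; with |PE| = 25.5, E = (-0.92637, 55.781). Then |JE| = |E − J| = 55.789.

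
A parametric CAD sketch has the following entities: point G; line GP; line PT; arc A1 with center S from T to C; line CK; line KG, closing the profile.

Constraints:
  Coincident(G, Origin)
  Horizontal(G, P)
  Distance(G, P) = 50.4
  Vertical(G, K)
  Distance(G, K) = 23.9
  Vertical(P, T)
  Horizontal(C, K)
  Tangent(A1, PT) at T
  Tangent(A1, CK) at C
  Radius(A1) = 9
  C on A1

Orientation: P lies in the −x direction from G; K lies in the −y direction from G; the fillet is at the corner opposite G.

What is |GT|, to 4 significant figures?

52.56

The virtual corner opposite G is at (-50.40, -23.90). A1 meets PT tangentially, so ST is at right angles to PT and A1 meets CK tangentially, so SC is at right angles to CK, with radius 9.0, so the center S sits 9.0 in from both sides at S = (-41.40, -14.90). That places the tangent points at T = (-50.40, -14.90) on PT and C = (-41.40, -23.90) on CK. Then |GT| = |T − G| = 52.56.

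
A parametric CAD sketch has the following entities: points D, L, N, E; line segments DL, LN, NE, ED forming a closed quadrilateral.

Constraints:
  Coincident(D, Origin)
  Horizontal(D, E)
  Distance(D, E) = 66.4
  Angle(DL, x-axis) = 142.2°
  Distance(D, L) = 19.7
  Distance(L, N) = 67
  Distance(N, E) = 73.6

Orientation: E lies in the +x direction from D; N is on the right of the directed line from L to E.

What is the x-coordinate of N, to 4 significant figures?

11.63

D is at the origin; DE is horizontal with |DE| = 66.4 and E in +x, so E = (66.4, 0). DL runs at 142.2° with |DL| = 19.7, so L = (-15.57, 12.07). N is determined by |LN| = 67.0 and |NE| = 73.6 together: it lies at the intersection of circle(L, 67.0) and circle(E, 73.6). With |LE| = 82.85, the foot of the radical line on LE is 35.83 from L and the perpendicular offset is √(67.0² − 35.83²) = 56.62. Taking the right-of-LE solution: N = (11.63, -49.16).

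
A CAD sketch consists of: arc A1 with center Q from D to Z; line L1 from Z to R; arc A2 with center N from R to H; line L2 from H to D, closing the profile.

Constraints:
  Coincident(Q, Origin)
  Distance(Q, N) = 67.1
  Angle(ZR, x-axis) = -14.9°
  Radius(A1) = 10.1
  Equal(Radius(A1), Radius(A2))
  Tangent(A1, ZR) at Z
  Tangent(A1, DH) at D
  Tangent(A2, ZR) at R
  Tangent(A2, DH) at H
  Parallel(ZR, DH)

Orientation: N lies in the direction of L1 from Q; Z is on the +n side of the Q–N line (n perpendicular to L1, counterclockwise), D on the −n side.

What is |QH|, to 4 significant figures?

67.86

The slot axis is L1's direction at -14.9°, so u = (cos -14.9°, sin -14.9°) = (0.9664, -0.2571) and n = (−sin -14.9°, cos -14.9°) = (0.2571, 0.9664). Q is at the origin and N lies 67.1 along u from Q, so N = 67.1·u = (64.84, -17.25). Tangency of A1 to both parallel lines with radius 10.1 puts Z and D at Q ± 10.1·n: Z = (2.597, 9.760), D = (-2.597, -9.760). Equal radii place R and H the same way about N: R = N + 10.1·n = (67.44, -7.493), H = N − 10.1·n = (62.25, -27.01). Then |QH| = |H − Q| = 67.86.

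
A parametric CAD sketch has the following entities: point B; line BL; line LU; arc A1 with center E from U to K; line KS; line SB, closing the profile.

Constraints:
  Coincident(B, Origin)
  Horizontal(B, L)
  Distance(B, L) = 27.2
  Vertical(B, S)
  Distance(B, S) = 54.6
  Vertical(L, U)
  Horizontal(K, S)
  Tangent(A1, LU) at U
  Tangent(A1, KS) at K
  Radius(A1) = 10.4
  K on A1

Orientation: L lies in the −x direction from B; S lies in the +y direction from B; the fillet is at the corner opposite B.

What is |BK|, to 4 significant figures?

57.13

B is at the origin; BL is horizontal with |BL| = 27.2 and L on the −x side, so L = (-27.20, 0.000). B and S share the same x with |BS| = 54.6 and S on the +y side, so S = (0.000, 54.60). The virtual corner opposite B is at (-27.20, 54.60). Since A1 is tangent to LU there, EU ⟂ LU and since A1 is tangent to KS there, EK ⟂ KS, with radius 10.4, so the center E sits 10.4 in from both sides at E = (-16.80, 44.20). That places the tangent points at U = (-27.20, 44.20) on LU and K = (-16.80, 54.60) on KS. Then |BK| = |K − B| = 57.13.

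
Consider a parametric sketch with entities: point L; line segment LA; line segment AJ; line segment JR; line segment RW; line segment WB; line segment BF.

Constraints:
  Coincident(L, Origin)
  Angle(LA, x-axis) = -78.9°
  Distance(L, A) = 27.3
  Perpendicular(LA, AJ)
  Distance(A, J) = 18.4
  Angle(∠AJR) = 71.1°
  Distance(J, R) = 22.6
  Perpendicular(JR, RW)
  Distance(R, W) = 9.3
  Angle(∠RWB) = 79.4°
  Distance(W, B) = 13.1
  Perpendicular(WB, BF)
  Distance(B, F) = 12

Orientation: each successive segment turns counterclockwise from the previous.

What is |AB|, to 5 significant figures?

11.171

L is at the origin; LA runs at -78.9° with length 27.3, so A = (5.2558, -26.789). The perpendicularity gives AJ at right angles to LA, so AJ runs at 11.100°; with |AJ| = 18.4, J = (23.312, -23.247). ∠AJR = 71.1° gives JR at 120.00° from the x-axis; with |JR| = 22.6, R = (12.012, -3.6747). JR ⟂ RW, so RW runs at -150.00°; with |RW| = 9.3, W = (3.9576, -8.3247). ∠RWB = 79.4° gives WB at -49.400° from the x-axis; with |WB| = 13.1, B = (12.483, -18.271). Then |AB| = |B − A| = 11.171.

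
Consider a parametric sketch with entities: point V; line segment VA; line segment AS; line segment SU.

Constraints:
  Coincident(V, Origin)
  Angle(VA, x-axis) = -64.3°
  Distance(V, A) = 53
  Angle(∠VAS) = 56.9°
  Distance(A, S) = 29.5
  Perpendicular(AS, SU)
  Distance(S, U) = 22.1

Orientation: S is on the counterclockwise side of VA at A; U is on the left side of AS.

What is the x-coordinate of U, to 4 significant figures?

19.36

V is at the origin; VA runs at -64.3° with length 53.0, so A = 53.0·(cos -64.3°, sin -64.3°) = (22.98, -47.76). ∠VAS = 56.9°, so AS runs at -64.3° + (180° − 56.9°) = 58.80° from the x-axis; with |AS| = 29.5, S = A + 29.5·(cos 58.80°, sin 58.80°) = (38.27, -22.52). AS is perpendicular to SU; with |SU| = 22.1 on the left of AS, U = S + 22.1·(-0.8554, 0.5180) = (19.36, -11.08). So U.x = 19.36.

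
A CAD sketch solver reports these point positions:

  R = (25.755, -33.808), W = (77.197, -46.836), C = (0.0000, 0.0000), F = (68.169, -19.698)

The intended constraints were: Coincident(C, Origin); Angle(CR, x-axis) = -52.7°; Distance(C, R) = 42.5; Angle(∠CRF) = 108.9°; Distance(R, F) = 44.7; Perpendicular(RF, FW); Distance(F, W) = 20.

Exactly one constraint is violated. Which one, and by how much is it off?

Distance(F, W) = 20 — off by 8.60.

C = (0.00, 0.00) ✓; CR at -52.70° ✓; |CR| = 42.50 ✓; ∠CRF = 108.9° ✓; |RF| = 44.70 ✓; ∠(RF, FW) = 90.00° ✓; |FW| = 28.60 ✗.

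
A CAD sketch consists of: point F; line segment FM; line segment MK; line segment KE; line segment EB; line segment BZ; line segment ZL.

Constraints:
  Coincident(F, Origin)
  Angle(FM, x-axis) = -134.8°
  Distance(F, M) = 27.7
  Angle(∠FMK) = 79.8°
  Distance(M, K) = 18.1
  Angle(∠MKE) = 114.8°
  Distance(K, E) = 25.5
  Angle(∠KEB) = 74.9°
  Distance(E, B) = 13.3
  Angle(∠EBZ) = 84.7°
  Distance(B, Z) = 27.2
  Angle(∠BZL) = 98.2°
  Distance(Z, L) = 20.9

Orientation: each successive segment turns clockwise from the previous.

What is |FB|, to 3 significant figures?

10.9

F is at the origin; FM runs at -134.8° with length 27.7, so M = (-19.5, -19.7). ∠FMK = 79.8° gives MK at 125° from the x-axis; with |MK| = 18.1, K = (-29.9, -4.83). ∠MKE = 114.8° gives KE at 59.8° from the x-axis; with |KE| = 25.5, E = (-17.1, 17.2). ∠KEB = 74.9° gives EB at -45.3° from the x-axis; with |EB| = 13.3, B = (-7.72, 7.76). Then |FB| = |B − F| = 10.9.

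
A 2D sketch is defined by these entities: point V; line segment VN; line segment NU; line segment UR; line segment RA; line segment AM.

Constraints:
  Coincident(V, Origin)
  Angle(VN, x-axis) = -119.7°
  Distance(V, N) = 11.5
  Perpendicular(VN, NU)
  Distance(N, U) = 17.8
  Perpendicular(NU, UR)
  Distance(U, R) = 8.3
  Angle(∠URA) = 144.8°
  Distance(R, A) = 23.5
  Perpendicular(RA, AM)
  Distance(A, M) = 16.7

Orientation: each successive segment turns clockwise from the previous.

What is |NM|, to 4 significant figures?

20.19

∠URA = 144.8° gives RA at 25.10° from the x-axis; with |RA| = 23.5, A = (4.234, 16.01). The perpendicularity gives AM at right angles to RA, so AM runs at -64.90°; with |AM| = 16.7, M = (11.32, 0.8852). Then |NM| = |M − N| = 20.19.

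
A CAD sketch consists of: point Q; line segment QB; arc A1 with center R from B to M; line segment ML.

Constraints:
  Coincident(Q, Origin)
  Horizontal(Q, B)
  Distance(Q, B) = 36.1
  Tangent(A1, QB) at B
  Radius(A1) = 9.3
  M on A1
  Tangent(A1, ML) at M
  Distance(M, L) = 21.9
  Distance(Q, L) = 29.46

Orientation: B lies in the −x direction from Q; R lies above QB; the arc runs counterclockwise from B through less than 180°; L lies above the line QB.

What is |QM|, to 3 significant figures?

28.4

Q is at the origin; Q and B share the same y with |QB| = 36.1 and B on the −x side, so B = (-36.1, 0.00). The tangent condition forces RB to be normal to QB, so R = B + (0, 9.3) = (-36.1, 9.30). Since RM ⟂ ML (tangency), |RL| = √(9.3² + 21.9²) = 23.8 regardless of where M sits on A1. So L lies on both circle(Q, 29.46) and circle(R, 23.8); the above-QB intersection is L = (-17.3, 23.9). M is the foot of the tangent from L: M = (-28.0, 4.75).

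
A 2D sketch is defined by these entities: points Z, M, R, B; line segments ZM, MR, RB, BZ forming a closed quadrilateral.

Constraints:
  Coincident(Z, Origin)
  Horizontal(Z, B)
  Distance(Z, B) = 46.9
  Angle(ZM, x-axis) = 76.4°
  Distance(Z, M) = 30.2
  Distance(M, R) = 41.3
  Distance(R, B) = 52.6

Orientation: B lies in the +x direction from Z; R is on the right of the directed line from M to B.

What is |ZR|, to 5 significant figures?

11.253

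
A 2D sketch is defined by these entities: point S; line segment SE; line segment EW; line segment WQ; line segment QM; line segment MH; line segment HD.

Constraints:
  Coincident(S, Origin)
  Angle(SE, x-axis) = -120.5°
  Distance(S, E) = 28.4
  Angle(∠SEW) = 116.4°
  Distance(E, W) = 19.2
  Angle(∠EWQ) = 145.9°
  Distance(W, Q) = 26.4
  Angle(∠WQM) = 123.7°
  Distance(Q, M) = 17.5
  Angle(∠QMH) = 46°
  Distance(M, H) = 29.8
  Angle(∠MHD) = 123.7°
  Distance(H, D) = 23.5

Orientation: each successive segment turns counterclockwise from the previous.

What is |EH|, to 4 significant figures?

22.74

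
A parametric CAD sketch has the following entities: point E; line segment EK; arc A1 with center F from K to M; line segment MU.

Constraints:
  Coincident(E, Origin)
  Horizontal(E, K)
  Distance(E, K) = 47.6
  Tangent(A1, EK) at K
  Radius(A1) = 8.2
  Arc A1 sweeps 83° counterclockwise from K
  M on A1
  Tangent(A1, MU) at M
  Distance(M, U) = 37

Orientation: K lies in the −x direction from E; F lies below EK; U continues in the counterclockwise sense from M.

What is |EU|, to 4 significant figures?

74.56

E is at the origin; E and K share the same y with |EK| = 47.6 and K on the −x side, so K = (-47.60, 0.000). Tangency of A1 to EK means the radius FK is perpendicular to EK, so F = K + (0, -8.2) = (-47.60, -8.200). On A1, K sits at bearing 90° from F; an 83° counterclockwise sweep puts M at bearing 173°, so M = F + 8.2·(cos 173°, sin 173°) = (-55.74, -7.201). A1 meets MU tangentially, so FM is at right angles to MU, so MU runs along (−sin 173°, cos 173°); with |MU| = 37.0, U = (-60.25, -43.92). Then |EU| = |U − E| = 74.56.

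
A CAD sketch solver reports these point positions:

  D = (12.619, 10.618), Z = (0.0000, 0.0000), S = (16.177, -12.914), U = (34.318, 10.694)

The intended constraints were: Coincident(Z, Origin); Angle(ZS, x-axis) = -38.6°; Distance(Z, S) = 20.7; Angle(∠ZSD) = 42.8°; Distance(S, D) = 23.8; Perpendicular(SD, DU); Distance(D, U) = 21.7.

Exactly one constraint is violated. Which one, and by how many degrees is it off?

Perpendicular(SD, DU) — off by 8.40°.

Z = (0.00, 0.00) ✓; ZS at -38.60° ✓; |ZS| = 20.70 ✓; ∠ZSD = 42.80° ✓; |SD| = 23.80 ✓; ∠(SD, DU) = 98.40° ✗; |DU| = 21.70 ✓.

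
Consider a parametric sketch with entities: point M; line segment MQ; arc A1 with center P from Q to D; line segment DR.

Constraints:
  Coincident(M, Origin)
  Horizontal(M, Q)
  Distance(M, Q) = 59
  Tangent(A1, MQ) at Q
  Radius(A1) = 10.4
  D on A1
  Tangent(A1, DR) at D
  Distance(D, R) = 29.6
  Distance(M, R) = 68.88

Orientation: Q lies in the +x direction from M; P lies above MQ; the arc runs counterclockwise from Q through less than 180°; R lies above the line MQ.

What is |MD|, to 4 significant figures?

69.93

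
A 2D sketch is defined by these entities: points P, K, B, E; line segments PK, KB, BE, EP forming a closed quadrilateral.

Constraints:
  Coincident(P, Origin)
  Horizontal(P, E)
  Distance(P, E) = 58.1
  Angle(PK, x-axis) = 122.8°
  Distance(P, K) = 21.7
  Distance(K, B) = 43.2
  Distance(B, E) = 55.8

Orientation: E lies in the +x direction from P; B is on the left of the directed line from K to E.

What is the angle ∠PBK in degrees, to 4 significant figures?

26.03°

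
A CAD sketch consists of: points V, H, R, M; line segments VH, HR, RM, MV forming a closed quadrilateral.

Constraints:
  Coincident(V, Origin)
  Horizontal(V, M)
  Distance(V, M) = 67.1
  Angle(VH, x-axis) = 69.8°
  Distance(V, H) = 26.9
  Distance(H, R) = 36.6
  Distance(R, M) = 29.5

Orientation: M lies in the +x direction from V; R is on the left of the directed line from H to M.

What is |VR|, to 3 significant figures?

49.8

Checks: |HR| = 36.60 ✓; |RM| = 29.50 ✓.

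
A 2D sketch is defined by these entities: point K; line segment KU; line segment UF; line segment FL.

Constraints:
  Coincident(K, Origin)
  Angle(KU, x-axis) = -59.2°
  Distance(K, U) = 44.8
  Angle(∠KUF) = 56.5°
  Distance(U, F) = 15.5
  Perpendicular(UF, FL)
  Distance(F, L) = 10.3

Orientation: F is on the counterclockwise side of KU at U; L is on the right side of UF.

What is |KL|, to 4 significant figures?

48.54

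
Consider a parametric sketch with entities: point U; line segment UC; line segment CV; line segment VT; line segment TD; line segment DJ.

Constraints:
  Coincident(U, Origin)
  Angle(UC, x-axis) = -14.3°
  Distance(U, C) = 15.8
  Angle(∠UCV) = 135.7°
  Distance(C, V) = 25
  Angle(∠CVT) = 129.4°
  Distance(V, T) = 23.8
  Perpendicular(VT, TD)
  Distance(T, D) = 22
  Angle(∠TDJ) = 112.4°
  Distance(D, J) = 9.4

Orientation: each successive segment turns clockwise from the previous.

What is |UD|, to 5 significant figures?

40.483

U is at the origin; UC runs at -14.3° with length 15.8, so C = (15.310, -3.9026). ∠UCV = 135.7° gives CV at -58.600° from the x-axis; with |CV| = 25.0, V = (28.336, -25.241). ∠CVT = 129.4° gives VT at -109.20° from the x-axis; with |VT| = 23.8, T = (20.509, -47.718). VT is perpendicular to TD, so TD runs at 160.80°; with |TD| = 22.0, D = (-0.26762, -40.482). Then |UD| = |D − U| = 40.483.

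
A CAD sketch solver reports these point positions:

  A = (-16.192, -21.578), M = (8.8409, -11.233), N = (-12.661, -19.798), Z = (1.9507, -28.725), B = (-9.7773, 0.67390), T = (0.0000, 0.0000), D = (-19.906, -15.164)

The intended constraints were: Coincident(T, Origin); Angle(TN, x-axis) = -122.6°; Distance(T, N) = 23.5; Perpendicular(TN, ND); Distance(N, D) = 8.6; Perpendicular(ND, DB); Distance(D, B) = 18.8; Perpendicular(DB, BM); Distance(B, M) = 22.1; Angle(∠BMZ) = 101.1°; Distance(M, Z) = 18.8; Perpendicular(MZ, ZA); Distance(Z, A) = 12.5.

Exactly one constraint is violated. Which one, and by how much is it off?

Distance(Z, A) = 12.5 — off by 7.00.

T = (0.00, 0.00) ✓; TN at -122.6° ✓; |TN| = 23.50 ✓; ∠(TN, ND) = 90.00° ✓; |ND| = 8.600 ✓; ∠(ND, DB) = 90.00° ✓; |DB| = 18.80 ✓; ∠(DB, BM) = 90.00° ✓; |BM| = 22.10 ✓; ∠BMZ = 101.1° ✓; |MZ| = 18.80 ✓; ∠(MZ, ZA) = 90.00° ✓; |ZA| = 19.50 ✗.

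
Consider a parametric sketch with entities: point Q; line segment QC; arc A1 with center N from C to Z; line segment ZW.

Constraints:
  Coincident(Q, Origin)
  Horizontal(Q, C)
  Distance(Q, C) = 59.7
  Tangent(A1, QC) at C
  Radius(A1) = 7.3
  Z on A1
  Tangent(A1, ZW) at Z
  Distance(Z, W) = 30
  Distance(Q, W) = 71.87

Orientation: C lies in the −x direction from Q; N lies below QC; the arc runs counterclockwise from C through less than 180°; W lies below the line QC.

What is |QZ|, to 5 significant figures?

67.425

Checks: |NZ| = 7.300 ✓; ∠(NZ, ZW) = 90.00° ✓; |ZW| = 30.00 ✓; |QW| = 71.87 ✓.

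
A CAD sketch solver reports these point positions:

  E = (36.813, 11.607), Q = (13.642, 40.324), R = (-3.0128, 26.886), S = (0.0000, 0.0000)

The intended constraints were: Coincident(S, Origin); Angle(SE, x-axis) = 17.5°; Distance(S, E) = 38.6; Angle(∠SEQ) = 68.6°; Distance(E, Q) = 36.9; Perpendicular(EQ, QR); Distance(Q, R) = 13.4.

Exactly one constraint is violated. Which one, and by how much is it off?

Distance(Q, R) = 13.4 — off by 8.00.

S = (0.00, 0.00) ✓; SE at 17.50° ✓; |SE| = 38.60 ✓; ∠SEQ = 68.60° ✓; |EQ| = 36.90 ✓; ∠(EQ, QR) = 90.00° ✓; |QR| = 21.40 ✗.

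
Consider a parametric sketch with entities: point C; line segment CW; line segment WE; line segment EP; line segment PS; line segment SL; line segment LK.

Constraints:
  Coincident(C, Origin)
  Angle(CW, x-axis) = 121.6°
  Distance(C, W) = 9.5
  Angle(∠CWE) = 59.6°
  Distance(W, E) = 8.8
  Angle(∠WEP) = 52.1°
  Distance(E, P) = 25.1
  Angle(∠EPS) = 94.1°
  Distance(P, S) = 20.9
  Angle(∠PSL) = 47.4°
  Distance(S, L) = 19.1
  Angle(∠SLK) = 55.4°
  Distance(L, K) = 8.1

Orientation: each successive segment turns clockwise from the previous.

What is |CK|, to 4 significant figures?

13.48

C is at the origin; CW runs at 121.6° with length 9.5, so W = (-4.978, 8.091). ∠CWE = 59.6° gives WE at 1.200° from the x-axis; with |WE| = 8.8, E = (3.820, 8.276). ∠WEP = 52.1° gives EP at -126.7° from the x-axis; with |EP| = 25.1, P = (-11.18, -11.85). ∠EPS = 94.1° gives PS at 147.4° from the x-axis; with |PS| = 20.9, S = (-28.79, -0.5886). ∠PSL = 47.4° gives SL at 14.80° from the x-axis; with |SL| = 19.1, L = (-10.32, 4.290). ∠SLK = 55.4° gives LK at -109.8° from the x-axis; with |LK| = 8.1, K = (-13.06, -3.331). Then |CK| = |K − C| = 13.48.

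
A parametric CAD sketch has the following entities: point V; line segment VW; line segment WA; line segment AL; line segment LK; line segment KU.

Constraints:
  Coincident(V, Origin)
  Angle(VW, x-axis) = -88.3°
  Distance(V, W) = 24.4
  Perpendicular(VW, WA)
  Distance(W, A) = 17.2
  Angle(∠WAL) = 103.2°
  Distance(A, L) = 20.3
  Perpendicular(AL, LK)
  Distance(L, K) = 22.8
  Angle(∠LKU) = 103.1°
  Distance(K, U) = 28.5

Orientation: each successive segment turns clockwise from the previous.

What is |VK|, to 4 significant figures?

0.6753

V is at the origin; VW runs at -88.3° with length 24.4, so W = (0.7239, -24.39). VW ⟂ WA, so WA runs at -178.3°; with |WA| = 17.2, A = (-16.47, -24.90). ∠WAL = 103.2° gives AL at 104.9° from the x-axis; with |AL| = 20.3, L = (-21.69, -5.282). AL is perpendicular to LK, so LK runs at 14.90°; with |LK| = 22.8, K = (0.3450, 0.5805). Then |VK| = |K − V| = 0.6753.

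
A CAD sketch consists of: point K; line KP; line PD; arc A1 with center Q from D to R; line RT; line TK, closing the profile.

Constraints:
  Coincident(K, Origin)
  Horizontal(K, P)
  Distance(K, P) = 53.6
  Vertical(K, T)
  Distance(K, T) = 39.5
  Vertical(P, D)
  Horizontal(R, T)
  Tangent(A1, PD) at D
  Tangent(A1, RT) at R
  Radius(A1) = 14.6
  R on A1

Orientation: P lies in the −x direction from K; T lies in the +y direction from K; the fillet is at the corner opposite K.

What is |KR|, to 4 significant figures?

55.51

The virtual corner opposite K is at (-53.60, 39.50). Tangency of A1 to PD means the radius QD is perpendicular to PD and tangency of A1 to RT means the radius QR is perpendicular to RT, with radius 14.6, so the center Q sits 14.6 in from both sides at Q = (-39.00, 24.90). That places the tangent points at D = (-53.60, 24.90) on PD and R = (-39.00, 39.50) on RT. Then |KR| = |R − K| = 55.51.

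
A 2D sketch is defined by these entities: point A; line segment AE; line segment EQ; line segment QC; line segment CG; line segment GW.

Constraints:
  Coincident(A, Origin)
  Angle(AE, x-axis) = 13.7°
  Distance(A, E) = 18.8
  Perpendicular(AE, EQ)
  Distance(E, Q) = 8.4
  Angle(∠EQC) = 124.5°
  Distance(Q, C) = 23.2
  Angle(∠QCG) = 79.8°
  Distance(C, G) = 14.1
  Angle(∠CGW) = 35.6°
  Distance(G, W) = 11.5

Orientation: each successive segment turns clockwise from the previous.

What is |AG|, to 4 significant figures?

10.63

A is at the origin; AE runs at 13.7° with length 18.8, so E = (18.27, 4.453). The perpendicularity gives EQ at right angles to AE, so EQ runs at -76.30°; with |EQ| = 8.4, Q = (20.25, -3.708). ∠EQC = 124.5° gives QC at -131.8° from the x-axis; with |QC| = 23.2, C = (4.791, -21.00). ∠QCG = 79.8° gives CG at 128.0° from the x-axis; with |CG| = 14.1, G = (-3.890, -9.893). Then |AG| = |G − A| = 10.63.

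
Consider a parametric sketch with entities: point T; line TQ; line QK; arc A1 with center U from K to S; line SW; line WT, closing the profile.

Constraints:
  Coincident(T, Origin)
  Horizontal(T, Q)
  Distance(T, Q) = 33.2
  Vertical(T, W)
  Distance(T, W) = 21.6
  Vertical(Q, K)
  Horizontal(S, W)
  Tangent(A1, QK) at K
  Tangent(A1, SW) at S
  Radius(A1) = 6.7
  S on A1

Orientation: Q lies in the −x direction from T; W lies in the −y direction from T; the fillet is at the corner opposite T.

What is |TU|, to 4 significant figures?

30.40

T is at the origin; T and Q share the same y with |TQ| = 33.2 and Q on the −x side, so Q = (-33.20, 0.000). TW is vertical with |TW| = 21.6 and W on the −y side, so W = (0.000, -21.60). The virtual corner opposite T is at (-33.20, -21.60). Since A1 is tangent to QK there, UK ⟂ QK and A1 meets SW tangentially, so US is at right angles to SW, with radius 6.7, so the center U sits 6.7 in from both sides at U = (-26.50, -14.90). Then |TU| = |U − T| = 30.40.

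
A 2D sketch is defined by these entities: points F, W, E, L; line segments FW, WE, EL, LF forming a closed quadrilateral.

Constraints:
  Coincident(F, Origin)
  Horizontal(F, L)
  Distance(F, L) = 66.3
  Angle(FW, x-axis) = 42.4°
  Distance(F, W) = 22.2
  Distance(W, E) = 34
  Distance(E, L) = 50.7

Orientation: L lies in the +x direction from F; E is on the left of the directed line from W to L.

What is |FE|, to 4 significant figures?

56.02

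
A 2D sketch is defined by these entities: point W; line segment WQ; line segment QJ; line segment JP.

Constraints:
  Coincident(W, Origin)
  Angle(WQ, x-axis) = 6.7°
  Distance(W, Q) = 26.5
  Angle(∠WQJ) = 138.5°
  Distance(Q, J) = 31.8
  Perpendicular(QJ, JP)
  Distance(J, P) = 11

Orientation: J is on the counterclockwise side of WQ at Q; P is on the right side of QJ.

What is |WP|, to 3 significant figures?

59.0

∠WQJ = 138.5°, so QJ runs at 6.7° + (180° − 138.5°) = 48.2° from the x-axis; with |QJ| = 31.8, J = Q + 31.8·(cos 48.2°, sin 48.2°) = (47.5, 26.8). QJ ⟂ JP; with |JP| = 11.0 on the right of QJ, P = J + 11.0·(0.745, -0.667) = (55.7, 19.5). Then |WP| = |P − W| = 59.0.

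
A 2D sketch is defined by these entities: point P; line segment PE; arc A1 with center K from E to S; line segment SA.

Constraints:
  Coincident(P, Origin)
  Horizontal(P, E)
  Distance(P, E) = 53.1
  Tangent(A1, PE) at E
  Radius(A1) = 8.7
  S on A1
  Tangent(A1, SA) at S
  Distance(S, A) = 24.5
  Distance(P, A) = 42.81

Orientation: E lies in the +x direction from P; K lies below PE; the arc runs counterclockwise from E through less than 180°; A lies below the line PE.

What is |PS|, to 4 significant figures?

45.66

P is at the origin; PE is horizontal with |PE| = 53.1 and E on the +x side, so E = (53.10, 0.000). Tangency of A1 to PE means the radius KE is perpendicular to PE, so K = E + (0, -8.7) = (53.10, -8.700). Since KS ⟂ SA (tangency), |KA| = √(8.7² + 24.5²) = 26.00 regardless of where S sits on A1. So A lies on both circle(P, 42.81) and circle(K, 26.00); the below-PE intersection is A = (33.86, -26.19). S is the foot of the tangent from A: S = (45.43, -4.593).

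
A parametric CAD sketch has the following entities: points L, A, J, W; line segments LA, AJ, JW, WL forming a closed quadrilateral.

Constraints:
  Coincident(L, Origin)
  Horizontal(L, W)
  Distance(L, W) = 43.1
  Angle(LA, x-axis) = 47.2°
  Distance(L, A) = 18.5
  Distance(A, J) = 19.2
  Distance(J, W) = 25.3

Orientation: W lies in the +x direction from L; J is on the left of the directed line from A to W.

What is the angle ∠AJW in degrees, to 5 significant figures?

96.360°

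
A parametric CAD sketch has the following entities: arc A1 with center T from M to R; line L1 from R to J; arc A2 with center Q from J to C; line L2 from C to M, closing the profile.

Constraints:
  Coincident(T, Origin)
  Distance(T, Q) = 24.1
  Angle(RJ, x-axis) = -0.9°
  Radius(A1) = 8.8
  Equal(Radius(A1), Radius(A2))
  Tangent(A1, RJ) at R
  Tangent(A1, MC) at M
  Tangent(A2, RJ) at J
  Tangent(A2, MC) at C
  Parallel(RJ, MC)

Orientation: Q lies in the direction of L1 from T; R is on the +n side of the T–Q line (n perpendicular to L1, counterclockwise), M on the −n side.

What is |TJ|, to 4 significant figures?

25.66

The slot axis is L1's direction at -0.9°, so u = (cos -0.9°, sin -0.9°) = (0.9999, -0.01571) and n = (−sin -0.9°, cos -0.9°) = (0.01571, 0.9999). T is at the origin and Q lies 24.1 along u from T, so Q = 24.1·u = (24.10, -0.3785). Tangency of A1 to both parallel lines with radius 8.8 puts R and M at T ± 8.8·n: R = (0.1382, 8.799), M = (-0.1382, -8.799). Equal radii place J and C the same way about Q: J = Q + 8.8·n = (24.24, 8.420), C = Q − 8.8·n = (23.96, -9.177). Then |TJ| = |J − T| = 25.66.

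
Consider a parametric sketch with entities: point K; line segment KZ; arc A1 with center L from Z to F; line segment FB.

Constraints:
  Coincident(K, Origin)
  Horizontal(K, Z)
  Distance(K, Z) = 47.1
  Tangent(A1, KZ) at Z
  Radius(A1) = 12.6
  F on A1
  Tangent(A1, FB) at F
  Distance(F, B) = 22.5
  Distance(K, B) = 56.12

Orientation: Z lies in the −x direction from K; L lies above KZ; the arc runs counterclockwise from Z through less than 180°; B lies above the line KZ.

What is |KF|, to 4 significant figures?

38.61

Checks: |LF| = 12.60 ✓; ∠(LF, FB) = 90.00° ✓; |FB| = 22.50 ✓; |KB| = 56.12 ✓.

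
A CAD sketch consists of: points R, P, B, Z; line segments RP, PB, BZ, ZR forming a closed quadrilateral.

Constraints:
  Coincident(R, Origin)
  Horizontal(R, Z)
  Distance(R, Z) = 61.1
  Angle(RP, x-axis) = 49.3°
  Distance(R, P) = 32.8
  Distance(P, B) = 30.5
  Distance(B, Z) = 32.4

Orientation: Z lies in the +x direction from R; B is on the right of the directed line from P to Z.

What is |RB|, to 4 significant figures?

29.41

R is at the origin; RZ is horizontal with |RZ| = 61.1 and Z in +x, so Z = (61.1, 0). RP runs at 49.3° with |RP| = 32.8, so P = (21.39, 24.87). B is determined by |PB| = 30.5 and |BZ| = 32.4 together: it lies at the intersection of circle(P, 30.5) and circle(Z, 32.4). With |PZ| = 46.85, the foot of the radical line on PZ is 22.15 from P and the perpendicular offset is √(30.5² − 22.15²) = 20.97. Taking the right-of-PZ solution: B = (29.04, -4.659).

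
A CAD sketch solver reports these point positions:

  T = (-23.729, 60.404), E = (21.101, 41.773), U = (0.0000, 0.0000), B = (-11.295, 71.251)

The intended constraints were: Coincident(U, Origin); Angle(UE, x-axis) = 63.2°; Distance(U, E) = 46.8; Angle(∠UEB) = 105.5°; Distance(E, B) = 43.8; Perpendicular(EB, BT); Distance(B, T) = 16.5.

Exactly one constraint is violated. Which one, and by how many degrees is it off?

Perpendicular(EB, BT) — off by 6.60°.

U = (0.00, 0.00) ✓; UE at 63.20° ✓; |UE| = 46.80 ✓; ∠UEB = 105.5° ✓; |EB| = 43.80 ✓; ∠(EB, BT) = 83.40° ✗; |BT| = 16.50 ✓.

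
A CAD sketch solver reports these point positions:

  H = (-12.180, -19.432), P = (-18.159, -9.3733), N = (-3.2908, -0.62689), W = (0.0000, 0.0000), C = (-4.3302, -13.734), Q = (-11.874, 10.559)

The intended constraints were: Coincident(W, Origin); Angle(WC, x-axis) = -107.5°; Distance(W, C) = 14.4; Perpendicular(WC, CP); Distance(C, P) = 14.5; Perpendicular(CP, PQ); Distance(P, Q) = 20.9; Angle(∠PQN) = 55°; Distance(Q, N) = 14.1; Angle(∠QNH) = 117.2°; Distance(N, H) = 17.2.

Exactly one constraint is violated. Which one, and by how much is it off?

Distance(N, H) = 17.2 — off by 3.60.

W = (0.00, 0.00) ✓; WC at -107.5° ✓; |WC| = 14.40 ✓; ∠(WC, CP) = 90.00° ✓; |CP| = 14.50 ✓; ∠(CP, PQ) = 90.00° ✓; |PQ| = 20.90 ✓; ∠PQN = 55.00° ✓; |QN| = 14.10 ✓; ∠QNH = 117.2° ✓; |NH| = 20.80 ✗.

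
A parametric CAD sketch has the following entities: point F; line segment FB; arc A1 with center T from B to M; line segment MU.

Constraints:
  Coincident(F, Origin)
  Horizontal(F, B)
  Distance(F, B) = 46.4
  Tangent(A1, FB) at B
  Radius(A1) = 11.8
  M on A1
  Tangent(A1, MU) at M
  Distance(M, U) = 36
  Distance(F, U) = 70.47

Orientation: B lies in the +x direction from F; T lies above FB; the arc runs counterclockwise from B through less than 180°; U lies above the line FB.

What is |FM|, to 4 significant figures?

59.67

F is at the origin; F and B share the same y with |FB| = 46.4 and B on the +x side, so B = (46.40, 0.000). A1 meets FB tangentially, so TB is at right angles to FB, so T = B + (0, 11.8) = (46.40, 11.80). Since TM ⟂ MU (tangency), |TU| = √(11.8² + 36.0²) = 37.88 regardless of where M sits on A1. So U lies on both circle(F, 70.47) and circle(T, 37.88); the above-FB intersection is U = (50.16, 49.50). M is the foot of the tangent from U: M = (57.92, 14.34).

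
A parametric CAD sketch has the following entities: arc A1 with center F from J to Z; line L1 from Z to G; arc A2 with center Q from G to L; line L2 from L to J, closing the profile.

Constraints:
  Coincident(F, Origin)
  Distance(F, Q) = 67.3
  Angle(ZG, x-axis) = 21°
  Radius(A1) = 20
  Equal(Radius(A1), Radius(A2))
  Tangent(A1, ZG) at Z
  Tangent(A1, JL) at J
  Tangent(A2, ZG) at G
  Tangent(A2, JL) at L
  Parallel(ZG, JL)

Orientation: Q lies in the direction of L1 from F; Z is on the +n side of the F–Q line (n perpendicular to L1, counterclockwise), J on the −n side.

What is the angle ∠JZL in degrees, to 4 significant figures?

59.27°

Tangency of A1 to both parallel lines with radius 20.0 puts Z and J at F ± 20.0·n: Z = (-7.167, 18.67), J = (7.167, -18.67). Equal radii place G and L the same way about Q: G = Q + 20.0·n = (55.66, 42.79), L = Q − 20.0·n = (70.00, 5.447). Then cos ∠JZL = ZJ·ZL / (|ZJ||ZL|), giving 59.27°.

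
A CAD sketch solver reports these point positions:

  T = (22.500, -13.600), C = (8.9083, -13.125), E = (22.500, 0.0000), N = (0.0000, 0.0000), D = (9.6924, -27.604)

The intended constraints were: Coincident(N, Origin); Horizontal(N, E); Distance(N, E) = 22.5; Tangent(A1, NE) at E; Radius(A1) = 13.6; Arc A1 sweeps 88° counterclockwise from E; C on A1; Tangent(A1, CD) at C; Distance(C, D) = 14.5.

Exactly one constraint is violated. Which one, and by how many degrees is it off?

Tangent(A1, CD) at C — off by 5.10°.

N = (0.00, 0.00) ✓; N.y = 0.00, E.y = 0.00 ✓; |NE| = 22.50 ✓; ∠(TE, EN) = 90.00° ✓; |TE| = 13.60 ✓; bearing(T→C) − bearing(T→E) = 88.00° ✓; |TC| = 13.60 ✓; ∠(TC, CD) = 84.90° ✗; |CD| = 14.50 ✓.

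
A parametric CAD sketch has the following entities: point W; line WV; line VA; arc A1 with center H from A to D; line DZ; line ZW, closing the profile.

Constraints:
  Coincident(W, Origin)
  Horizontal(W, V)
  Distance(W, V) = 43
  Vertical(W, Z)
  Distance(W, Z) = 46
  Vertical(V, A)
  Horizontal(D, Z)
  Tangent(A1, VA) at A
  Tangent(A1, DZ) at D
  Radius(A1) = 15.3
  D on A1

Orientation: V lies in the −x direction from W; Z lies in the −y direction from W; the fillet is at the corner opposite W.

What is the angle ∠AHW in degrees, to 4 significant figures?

132.1°

W is at the origin; W and V share the same y with |WV| = 43.0 and V on the −x side, so V = (-43.00, 0.000). WZ is vertical with |WZ| = 46.0 and Z on the −y side, so Z = (0.000, -46.00). The virtual corner opposite W is at (-43.00, -46.00). The tangent condition forces HA to be normal to VA and the tangent condition forces HD to be normal to DZ, with radius 15.3, so the center H sits 15.3 in from both sides at H = (-27.70, -30.70). That places the tangent points at A = (-43.00, -30.70) on VA and D = (-27.70, -46.00) on DZ. Then cos ∠AHW = HA·HW / (|HA||HW|), giving 132.1°.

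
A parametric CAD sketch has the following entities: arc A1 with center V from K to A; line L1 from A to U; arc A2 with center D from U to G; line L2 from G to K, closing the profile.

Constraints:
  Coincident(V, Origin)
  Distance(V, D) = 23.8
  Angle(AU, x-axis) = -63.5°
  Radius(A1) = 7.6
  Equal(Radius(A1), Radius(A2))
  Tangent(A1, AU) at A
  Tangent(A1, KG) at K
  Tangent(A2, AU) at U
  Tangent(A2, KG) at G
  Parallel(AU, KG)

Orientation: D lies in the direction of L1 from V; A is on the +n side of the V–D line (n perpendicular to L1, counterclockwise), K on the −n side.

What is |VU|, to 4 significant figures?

24.98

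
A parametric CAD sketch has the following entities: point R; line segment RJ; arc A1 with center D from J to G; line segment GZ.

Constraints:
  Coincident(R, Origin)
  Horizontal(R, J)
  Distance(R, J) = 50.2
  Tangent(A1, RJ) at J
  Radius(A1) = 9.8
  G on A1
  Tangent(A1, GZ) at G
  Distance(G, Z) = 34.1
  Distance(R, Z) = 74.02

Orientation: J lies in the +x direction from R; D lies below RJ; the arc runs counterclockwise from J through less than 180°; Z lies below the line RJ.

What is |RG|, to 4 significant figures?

44.39

R is at the origin; R and J share the same y with |RJ| = 50.2 and J on the +x side, so J = (50.20, 0.000). Tangency of A1 to RJ means the radius DJ is perpendicular to RJ, so D = J + (0, -9.8) = (50.20, -9.800). Since DG ⟂ GZ (tangency), |DZ| = √(9.8² + 34.1²) = 35.48 regardless of where G sits on A1. So Z lies on both circle(R, 74.02) and circle(D, 35.48); the below-RJ intersection is Z = (59.49, -44.04). G is the foot of the tangent from Z: G = (41.82, -14.88).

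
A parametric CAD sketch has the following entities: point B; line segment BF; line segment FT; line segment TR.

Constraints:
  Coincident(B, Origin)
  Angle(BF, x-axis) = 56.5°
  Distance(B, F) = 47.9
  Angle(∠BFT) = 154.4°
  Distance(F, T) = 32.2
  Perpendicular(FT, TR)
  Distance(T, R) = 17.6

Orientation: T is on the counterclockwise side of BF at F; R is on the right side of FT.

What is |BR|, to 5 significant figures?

84.566

∠BFT = 154.4°, so FT runs at 56.5° + (180° − 154.4°) = 82.100° from the x-axis; with |FT| = 32.2, T = F + 32.2·(cos 82.100°, sin 82.100°) = (30.863, 71.838). FT ⟂ TR; with |TR| = 17.6 on the right of FT, R = T + 17.6·(0.99051, -0.13744) = (48.296, 69.419). Then |BR| = |R − B| = 84.566.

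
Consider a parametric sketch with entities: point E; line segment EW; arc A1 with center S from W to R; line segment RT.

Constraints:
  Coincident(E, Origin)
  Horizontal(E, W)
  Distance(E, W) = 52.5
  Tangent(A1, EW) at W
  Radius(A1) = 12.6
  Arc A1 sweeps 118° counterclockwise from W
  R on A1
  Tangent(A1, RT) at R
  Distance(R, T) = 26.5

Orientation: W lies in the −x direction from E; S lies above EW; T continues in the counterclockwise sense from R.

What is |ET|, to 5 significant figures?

68.212

E is at the origin; E and W share the same y with |EW| = 52.5 and W on the −x side, so W = (-52.500, 0.0000). Tangency of A1 to EW means the radius SW is perpendicular to EW, so S = W + (0, 12.6) = (-52.500, 12.600). On A1, W sits at bearing -90° from S; a 118° counterclockwise sweep puts R at bearing 28°, so R = S + 12.6·(cos 28°, sin 28°) = (-41.375, 18.515). Tangency of A1 to RT means the radius SR is perpendicular to RT, so RT runs along (−sin 28°, cos 28°); with |RT| = 26.5, T = (-53.816, 41.913). Then |ET| = |T − E| = 68.212.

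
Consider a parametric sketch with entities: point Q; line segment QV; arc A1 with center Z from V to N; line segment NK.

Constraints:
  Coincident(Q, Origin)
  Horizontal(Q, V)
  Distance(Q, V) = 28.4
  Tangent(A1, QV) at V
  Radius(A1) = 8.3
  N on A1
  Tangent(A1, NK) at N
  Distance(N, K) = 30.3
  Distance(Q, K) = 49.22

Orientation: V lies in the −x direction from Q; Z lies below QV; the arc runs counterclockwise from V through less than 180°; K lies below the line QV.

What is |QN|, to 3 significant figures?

37.9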